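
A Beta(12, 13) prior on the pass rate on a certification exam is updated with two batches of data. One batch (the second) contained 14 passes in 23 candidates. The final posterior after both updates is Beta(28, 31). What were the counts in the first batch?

Sequential conjugate updates are equivalent to a single update on the pooled data, so total successes = posterior α − prior α and total failures = posterior β − prior β.
Total across both batches: 28−12=16 passes, 31−13=18 failures.
Subtract the second batch: 16−14=2 passes and 18−9=9 failures.

2 passes and 9 failures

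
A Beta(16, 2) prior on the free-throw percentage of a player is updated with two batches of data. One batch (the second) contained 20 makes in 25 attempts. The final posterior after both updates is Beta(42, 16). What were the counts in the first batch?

6 makes and 9 misses

Sequential conjugate updates are equivalent to a single update on the pooled data, so total successes = posterior α − prior α and total failures = posterior β − prior β.
Total across both batches: 42−16=26 makes, 16−2=14 misses.
Subtract the second batch: 26−20=6 makes and 14−5=9 misses.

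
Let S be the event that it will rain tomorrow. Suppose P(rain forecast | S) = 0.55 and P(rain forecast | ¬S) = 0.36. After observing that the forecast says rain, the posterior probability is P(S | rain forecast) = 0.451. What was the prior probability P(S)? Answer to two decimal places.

In odds form, posterior odds = prior odds × likelihood ratio, so prior odds = posterior odds ÷ LR.
Posterior odds = 0.451/(1−0.451) = 0.8215. LR = 0.55/0.36 = 1.5278.
Prior odds = 0.8215/1.5278 = 0.5377, so P(S) = 0.5377/(1+0.5377) ≈ 0.35.

P(S) = 0.35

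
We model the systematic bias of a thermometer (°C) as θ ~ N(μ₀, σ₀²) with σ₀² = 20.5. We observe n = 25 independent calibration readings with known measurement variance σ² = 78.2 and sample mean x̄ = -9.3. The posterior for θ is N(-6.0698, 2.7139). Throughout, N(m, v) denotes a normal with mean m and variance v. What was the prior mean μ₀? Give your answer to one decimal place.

With known observation variance, the Normal–Normal posterior has precision τ_n = τ₀ + n/σ² and mean μ_n = (τ₀μ₀ + (n/σ²)x̄)/τ_n.
Here τ₀ = 1/20.5 = 0.048780 and τ_data = 25/78.2 = 0.319693, so τ_n = 0.368473.
Rearranging for μ₀: μ₀ = (μ_n·τ_n − τ_data·x̄)/τ₀ = (-6.0698·0.368473 − 0.319693·-9.3) / 0.048780 = 0.736587/0.048780 ≈ 15.1.

μ₀ = 15.1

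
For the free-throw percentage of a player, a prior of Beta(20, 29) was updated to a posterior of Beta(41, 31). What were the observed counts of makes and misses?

A Beta(α, β) prior with s successes and f failures in binomial data gives a Beta(α+s, β+f) posterior.
So s = 41 − 20 = 21 and f = 31 − 29 = 2.

21 makes and 2 misses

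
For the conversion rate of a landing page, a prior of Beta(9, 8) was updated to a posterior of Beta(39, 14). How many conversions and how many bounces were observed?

30 conversions and 6 bounces

Under Beta–binomial conjugacy the posterior parameters are (α+s, β+f).
Match parameters: s=39−9=30, f=14−8=6.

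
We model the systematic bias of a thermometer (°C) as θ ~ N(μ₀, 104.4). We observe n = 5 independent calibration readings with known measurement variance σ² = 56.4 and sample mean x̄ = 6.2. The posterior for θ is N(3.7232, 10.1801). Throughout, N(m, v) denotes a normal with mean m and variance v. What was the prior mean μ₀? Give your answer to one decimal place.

μ₀ = -19.2

The posterior mean is a precision-weighted average: μ_n = (τ₀μ₀ + τ_data·x̄)/(τ₀+τ_data), with τ₀=1/σ₀² and τ_data=n/σ².
Here τ₀ = 1/104.4 = 0.009579 and τ_data = 5/56.4 = 0.088652, so τ_n = 0.098231.
Rearranging for μ₀: μ₀ = (μ_n·τ_n − τ_data·x̄)/τ₀ = (3.7232·0.098231 − 0.088652·6.2) / 0.009579 = -0.183909/0.009579 ≈ -19.2.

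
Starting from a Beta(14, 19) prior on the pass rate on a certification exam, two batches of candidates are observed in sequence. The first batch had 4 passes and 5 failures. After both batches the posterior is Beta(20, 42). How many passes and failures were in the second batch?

2 passes and 18 failures

Because Beta–binomial updating is additive in the counts, the combined data contributed (α_post−α_prior, β_post−β_prior) successes and failures.
Total across both batches: 20−14=6 passes, 42−19=23 failures.
Subtract the first batch: 6−4=2 passes and 23−5=18 failures.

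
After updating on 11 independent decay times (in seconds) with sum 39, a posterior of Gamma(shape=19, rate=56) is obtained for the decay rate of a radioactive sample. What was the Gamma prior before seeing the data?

Gamma(shape=8, rate=17)

For an exponential likelihood with a Gamma(α, β) prior on the rate, n observations with total T give posterior Gamma(α+n, β+T).
So α = 19 − 11 = 8 and β = 56 − 39 = 17.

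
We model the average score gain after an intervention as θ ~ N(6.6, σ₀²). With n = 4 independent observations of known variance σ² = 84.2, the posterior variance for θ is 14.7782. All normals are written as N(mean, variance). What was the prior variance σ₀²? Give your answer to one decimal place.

σ₀² = 49.6

Posterior precision equals prior precision plus data precision: 1/σ_n² = 1/σ₀² + n/σ².
So 1/σ₀² = 1/14.7782 − 4/84.2 = 0.067667 − 0.047506 = 0.020161.
Hence σ₀² = 1/0.020161 ≈ 49.6.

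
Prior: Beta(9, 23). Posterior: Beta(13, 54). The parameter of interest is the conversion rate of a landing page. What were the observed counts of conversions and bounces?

Under Beta–binomial conjugacy the posterior parameters are (α+s, β+f).
Match parameters: s=13−9=4, f=54−23=31.

4 conversions and 31 bounces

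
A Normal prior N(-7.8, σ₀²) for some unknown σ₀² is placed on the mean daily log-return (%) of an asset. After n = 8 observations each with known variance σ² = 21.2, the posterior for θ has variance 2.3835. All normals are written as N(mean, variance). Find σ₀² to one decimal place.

For the Normal–Normal model with known σ², precisions add: τ_n = τ₀ + n/σ².
So 1/σ₀² = 1/2.3835 − 8/21.2 = 0.419551 − 0.377358 = 0.042193.
Hence σ₀² = 1/0.042193 ≈ 23.7.

σ₀² = 23.7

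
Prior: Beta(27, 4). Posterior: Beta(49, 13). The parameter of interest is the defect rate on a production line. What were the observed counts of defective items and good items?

Under Beta–binomial conjugacy the posterior parameters are (α+s, β+f).
Match parameters: s=49−27=22, f=13−4=9.

22 defective items and 9 good items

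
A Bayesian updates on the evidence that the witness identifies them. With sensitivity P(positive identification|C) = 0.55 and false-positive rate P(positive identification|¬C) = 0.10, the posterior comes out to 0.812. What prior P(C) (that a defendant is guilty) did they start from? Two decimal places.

P(C) = 0.44

In odds form, posterior odds = prior odds × likelihood ratio, so prior odds = posterior odds ÷ LR.
Posterior odds = 0.812/(1−0.812) = 4.3191. LR = 0.55/0.10 = 5.5000.
Prior odds = 4.3191/5.5000 = 0.7853, so P(C) = 0.7853/(1+0.7853) ≈ 0.44.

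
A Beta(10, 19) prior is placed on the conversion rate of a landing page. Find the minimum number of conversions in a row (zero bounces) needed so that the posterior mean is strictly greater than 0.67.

After k conversions and 0 bounces the posterior is Beta(10+k, 19), with mean (10+k)/(10+19+k).
Set (10+k)/(29+k) > 0.67 and solve: k > (0.67·29 − 10)/(1 − 0.67) = 28.576.
The smallest integer exceeding 28.576 is 29, and checking k=29: (39)/(58) = 0.6724 > 0.67.

k = 29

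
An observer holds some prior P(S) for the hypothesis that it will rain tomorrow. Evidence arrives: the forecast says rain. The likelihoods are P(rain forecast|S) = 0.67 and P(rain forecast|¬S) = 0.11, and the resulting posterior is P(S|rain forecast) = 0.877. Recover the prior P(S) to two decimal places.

In odds form, posterior odds = prior odds × likelihood ratio, so prior odds = posterior odds ÷ LR.
Posterior odds = 0.877/(1−0.877) = 7.1301. LR = 0.67/0.11 = 6.0909.
Prior odds = 7.1301/6.0909 = 1.1706, so P(S) = 1.1706/(1+1.1706) ≈ 0.54.

P(S) = 0.54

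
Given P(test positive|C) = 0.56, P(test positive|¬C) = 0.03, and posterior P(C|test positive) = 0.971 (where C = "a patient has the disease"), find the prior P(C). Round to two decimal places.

Bayes' rule in odds form gives O(C|E) = O(C)·[P(E|C)/P(E|¬C)], hence O(C) = O(C|E)/LR.
Posterior odds = 0.971/(1−0.971) = 33.4828. LR = 0.56/0.03 = 18.6667.
Prior odds = 33.4828/18.6667 = 1.7937, so P(C) = 1.7937/(1+1.7937) ≈ 0.64.

P(C) = 0.64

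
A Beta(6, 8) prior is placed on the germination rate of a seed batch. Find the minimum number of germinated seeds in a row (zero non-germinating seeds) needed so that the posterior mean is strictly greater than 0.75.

k = 19

After k germinated seeds and 0 non-germinating seeds the posterior is Beta(6+k, 8), with mean (6+k)/(6+8+k).
Set (6+k)/(14+k) > 0.75 and solve: k > (0.75·14 − 6)/(1 − 0.75) = 18.000.
The smallest integer exceeding 18.000 is 19.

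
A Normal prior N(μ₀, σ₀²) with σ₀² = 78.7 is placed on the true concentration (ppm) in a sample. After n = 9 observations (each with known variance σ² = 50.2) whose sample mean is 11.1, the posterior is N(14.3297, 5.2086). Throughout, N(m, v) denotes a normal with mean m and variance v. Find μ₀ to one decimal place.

The posterior mean is a precision-weighted average: μ_n = (τ₀μ₀ + τ_data·x̄)/(τ₀+τ_data), with τ₀=1/σ₀² and τ_data=n/σ².
Here τ₀ = 1/78.7 = 0.012706 and τ_data = 9/50.2 = 0.179283, so τ_n = 0.191989.
Rearranging for μ₀: μ₀ = (μ_n·τ_n − τ_data·x̄)/τ₀ = (14.3297·0.191989 − 0.179283·11.1) / 0.012706 = 0.761103/0.012706 ≈ 59.9.

μ₀ = 59.9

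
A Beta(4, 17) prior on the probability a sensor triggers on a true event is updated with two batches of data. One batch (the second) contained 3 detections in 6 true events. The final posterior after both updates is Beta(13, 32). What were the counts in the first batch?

Sequential conjugate updates are equivalent to a single update on the pooled data, so total successes = posterior α − prior α and total failures = posterior β − prior β.
Total across both batches: 13−4=9 detections, 32−17=15 misses.
Subtract the second batch: 9−3=6 detections and 15−3=12 misses.

6 detections and 12 misses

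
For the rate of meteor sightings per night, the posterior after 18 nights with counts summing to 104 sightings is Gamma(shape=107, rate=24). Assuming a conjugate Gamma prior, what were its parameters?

Gamma(shape=3, rate=6)

Gamma–Poisson conjugacy: posterior shape = α + Σxᵢ, posterior rate = β + n.
So α = 107 − 104 = 3 and β = 24 − 18 = 6.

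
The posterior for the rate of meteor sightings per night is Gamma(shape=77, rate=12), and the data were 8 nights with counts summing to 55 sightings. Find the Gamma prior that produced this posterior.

Gamma–Poisson conjugacy: posterior shape = α + Σxᵢ, posterior rate = β + n.
So α = 77 − 55 = 22 and β = 12 − 8 = 4.

Gamma(shape=22, rate=4)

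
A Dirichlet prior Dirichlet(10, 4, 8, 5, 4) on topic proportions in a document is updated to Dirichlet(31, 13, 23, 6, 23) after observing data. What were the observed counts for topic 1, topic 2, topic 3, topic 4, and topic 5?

counts (21, 9, 15, 1, 19)

For a Dirichlet(α) prior with multinomial counts c, the posterior is Dirichlet(α + c) componentwise.
Counts are posterior − prior componentwise: 31−10=21, 13−4=9, 23−8=15, 6−5=1, 23−4=19.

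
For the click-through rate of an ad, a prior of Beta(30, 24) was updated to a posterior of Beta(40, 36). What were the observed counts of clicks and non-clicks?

10 clicks and 12 non-clicks

Under Beta–binomial conjugacy the posterior parameters are (a+s, b+f).
So s = 40 − 30 = 10 and f = 36 − 24 = 12.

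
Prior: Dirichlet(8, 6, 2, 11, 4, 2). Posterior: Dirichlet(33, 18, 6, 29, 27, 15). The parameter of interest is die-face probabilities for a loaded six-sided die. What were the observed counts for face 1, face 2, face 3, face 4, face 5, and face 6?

For a Dirichlet(α) prior with multinomial counts c, the posterior is Dirichlet(α + c) componentwise.
Counts are posterior − prior componentwise: 33−8=25, 18−6=12, 6−2=4, 29−11=18, 27−4=23, 15−2=13.

counts (25, 12, 4, 18, 23, 13)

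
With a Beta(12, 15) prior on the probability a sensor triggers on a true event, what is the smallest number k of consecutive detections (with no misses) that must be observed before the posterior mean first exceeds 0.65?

k = 16

After k detections and 0 misses the posterior is Beta(12+k, 15), with mean (12+k)/(12+15+k).
Set (12+k)/(27+k) > 0.65 and solve: k > (0.65·27 − 12)/(1 − 0.65) = 15.857.
The smallest integer exceeding 15.857 is 16, and checking k=16: (28)/(43) = 0.6512 > 0.65.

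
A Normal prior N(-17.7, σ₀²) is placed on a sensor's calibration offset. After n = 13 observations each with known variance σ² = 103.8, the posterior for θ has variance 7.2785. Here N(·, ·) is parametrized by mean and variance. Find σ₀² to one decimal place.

σ₀² = 82.3

Posterior precision equals prior precision plus data precision: 1/σ_n² = 1/σ₀² + n/σ².
So 1/σ₀² = 1/7.2785 − 13/103.8 = 0.137391 − 0.125241 = 0.012150.
Hence σ₀² = 1/0.012150 ≈ 82.3.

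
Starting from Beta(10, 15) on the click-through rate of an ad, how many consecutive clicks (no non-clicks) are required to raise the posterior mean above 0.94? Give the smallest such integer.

After k clicks and 0 non-clicks the posterior is Beta(10+k, 15), with mean (10+k)/(10+15+k).
Set (10+k)/(25+k) > 0.94 and solve: k > (0.94·25 − 10)/(1 − 0.94) = 225.000.
The smallest integer exceeding 225.000 is 226.

k = 226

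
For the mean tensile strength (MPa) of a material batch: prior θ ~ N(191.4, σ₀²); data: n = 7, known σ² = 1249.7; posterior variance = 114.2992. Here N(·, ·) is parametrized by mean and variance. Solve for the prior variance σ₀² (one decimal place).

Posterior precision equals prior precision plus data precision: 1/σ_n² = 1/σ₀² + n/σ².
So 1/σ₀² = 1/114.2992 − 7/1249.7 = 0.008749 − 0.005601 = 0.003148.
Hence σ₀² = 1/0.003148 ≈ 317.7.

σ₀² = 317.7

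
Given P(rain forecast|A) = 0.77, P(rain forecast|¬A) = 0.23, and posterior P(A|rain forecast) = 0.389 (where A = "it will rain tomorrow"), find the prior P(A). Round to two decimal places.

Bayes' rule in odds form gives O(A|E) = O(A)·[P(E|A)/P(E|¬A)], hence O(A) = O(A|E)/LR.
Posterior odds = 0.389/(1−0.389) = 0.6367. LR = 0.77/0.23 = 3.3478.
Prior odds = 0.6367/3.3478 = 0.1902, so P(A) = 0.1902/(1+0.1902) ≈ 0.16.

P(A) = 0.16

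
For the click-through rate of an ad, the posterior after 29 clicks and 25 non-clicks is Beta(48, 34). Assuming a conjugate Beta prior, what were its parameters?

Beta(19, 9)

A Beta(a, b) prior with s successes and f failures in binomial data gives a Beta(a+s, b+f) posterior.
Subtract the data counts: 48−29=19, 34−25=9.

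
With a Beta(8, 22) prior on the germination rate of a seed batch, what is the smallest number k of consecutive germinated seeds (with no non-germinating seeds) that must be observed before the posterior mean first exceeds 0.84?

k = 108

After k germinated seeds and 0 non-germinating seeds the posterior is Beta(8+k, 22), with mean (8+k)/(8+22+k).
Set (8+k)/(30+k) > 0.84 and solve: k > (0.84·30 − 8)/(1 − 0.84) = 107.500.
The smallest integer exceeding 107.500 is 108, and checking k=108: (116)/(138) = 0.8406 > 0.84.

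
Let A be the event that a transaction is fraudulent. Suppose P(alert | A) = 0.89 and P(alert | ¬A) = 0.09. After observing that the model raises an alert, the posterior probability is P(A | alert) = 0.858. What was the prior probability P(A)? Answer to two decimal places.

Bayes' rule in odds form gives O(A|E) = O(A)·[P(E|A)/P(E|¬A)], hence O(A) = O(A|E)/LR.
Posterior odds = 0.858/(1−0.858) = 6.0423. LR = 0.89/0.09 = 9.8889.
Prior odds = 6.0423/9.8889 = 0.6110, so P(A) = 0.6110/(1+0.6110) ≈ 0.38.

P(A) = 0.38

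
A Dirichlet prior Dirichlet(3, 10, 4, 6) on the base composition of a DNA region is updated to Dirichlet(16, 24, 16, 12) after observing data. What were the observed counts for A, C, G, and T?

For a Dirichlet(α) prior with multinomial counts c, the posterior is Dirichlet(α + c) componentwise.
Counts are posterior − prior componentwise: 16−3=13, 24−10=14, 16−4=12, 12−6=6.

counts (13, 14, 12, 6)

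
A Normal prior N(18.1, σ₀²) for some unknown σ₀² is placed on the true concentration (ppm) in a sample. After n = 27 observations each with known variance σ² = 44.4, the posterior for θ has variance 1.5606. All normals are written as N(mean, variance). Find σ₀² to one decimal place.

σ₀² = 30.6

Posterior precision equals prior precision plus data precision: 1/σ_n² = 1/σ₀² + n/σ².
So 1/σ₀² = 1/1.5606 − 27/44.4 = 0.640779 − 0.608108 = 0.032671.
Hence σ₀² = 1/0.032671 ≈ 30.6.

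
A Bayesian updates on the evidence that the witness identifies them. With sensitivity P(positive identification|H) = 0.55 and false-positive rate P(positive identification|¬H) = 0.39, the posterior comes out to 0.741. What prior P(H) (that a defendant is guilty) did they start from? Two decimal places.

P(H) = 0.67

In odds form, posterior odds = prior odds × likelihood ratio, so prior odds = posterior odds ÷ LR.
Posterior odds = 0.741/(1−0.741) = 2.8610. LR = 0.55/0.39 = 1.4103.
Prior odds = 2.8610/1.4103 = 2.0286, so P(H) = 2.0286/(1+2.0286) ≈ 0.67.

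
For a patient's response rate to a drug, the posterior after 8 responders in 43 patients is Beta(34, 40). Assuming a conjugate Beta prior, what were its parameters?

Beta(26, 5)

Beta is conjugate to the binomial likelihood: posterior = Beta(a+s, b+f).
Subtract the data counts: 34−8=26, 40−35=5.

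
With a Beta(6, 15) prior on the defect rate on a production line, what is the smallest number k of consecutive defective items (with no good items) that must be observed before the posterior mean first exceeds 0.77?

After k defective items and 0 good items the posterior is Beta(6+k, 15), with mean (6+k)/(6+15+k).
Set (6+k)/(21+k) > 0.77 and solve: k > (0.77·21 − 6)/(1 − 0.77) = 44.217.
The smallest integer exceeding 44.217 is 45, and checking k=45: (51)/(66) = 0.7727 > 0.77.

k = 45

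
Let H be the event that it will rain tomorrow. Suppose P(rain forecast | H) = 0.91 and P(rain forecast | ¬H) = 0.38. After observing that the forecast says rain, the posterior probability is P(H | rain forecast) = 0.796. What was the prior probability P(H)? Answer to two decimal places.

P(H) = 0.62

In odds form, posterior odds = prior odds × likelihood ratio, so prior odds = posterior odds ÷ LR.
Posterior odds = 0.796/(1−0.796) = 3.9020. LR = 0.91/0.38 = 2.3947.
Prior odds = 3.9020/2.3947 = 1.6294, so P(H) = 1.6294/(1+1.6294) ≈ 0.62.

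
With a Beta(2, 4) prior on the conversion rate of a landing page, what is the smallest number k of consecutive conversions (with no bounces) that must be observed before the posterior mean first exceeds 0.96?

After k conversions and 0 bounces the posterior is Beta(2+k, 4), with mean (2+k)/(2+4+k).
Set (2+k)/(6+k) > 0.96 and solve: k > (0.96·6 − 2)/(1 − 0.96) = 94.000.
The smallest integer exceeding 94.000 is 95.

k = 95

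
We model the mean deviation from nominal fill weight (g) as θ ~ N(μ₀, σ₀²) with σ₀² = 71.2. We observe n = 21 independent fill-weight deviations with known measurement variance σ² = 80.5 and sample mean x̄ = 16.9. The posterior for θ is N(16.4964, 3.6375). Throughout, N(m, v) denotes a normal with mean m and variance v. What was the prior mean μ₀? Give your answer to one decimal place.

With known observation variance, the Normal–Normal posterior has precision τ_n = τ₀ + n/σ² and mean μ_n = (τ₀μ₀ + (n/σ²)x̄)/τ_n.
Here τ₀ = 1/71.2 = 0.014045 and τ_data = 21/80.5 = 0.260870, so τ_n = 0.274915.
Rearranging for μ₀: μ₀ = (μ_n·τ_n − τ_data·x̄)/τ₀ = (16.4964·0.274915 − 0.260870·16.9) / 0.014045 = 0.126405/0.014045 ≈ 9.0.

μ₀ = 9.0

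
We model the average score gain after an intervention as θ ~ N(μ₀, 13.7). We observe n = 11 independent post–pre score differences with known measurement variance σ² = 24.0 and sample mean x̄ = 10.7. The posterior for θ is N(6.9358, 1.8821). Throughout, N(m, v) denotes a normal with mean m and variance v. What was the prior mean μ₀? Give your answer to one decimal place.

The posterior mean is a precision-weighted average: μ_n = (τ₀μ₀ + τ_data·x̄)/(τ₀+τ_data), with τ₀=1/σ₀² and τ_data=n/σ².
Here τ₀ = 1/13.7 = 0.072993 and τ_data = 11/24.0 = 0.458333, so τ_n = 0.531326.
Rearranging for μ₀: μ₀ = (μ_n·τ_n − τ_data·x̄)/τ₀ = (6.9358·0.531326 − 0.458333·10.7) / 0.072993 = -1.218992/0.072993 ≈ -16.7.

μ₀ = -16.7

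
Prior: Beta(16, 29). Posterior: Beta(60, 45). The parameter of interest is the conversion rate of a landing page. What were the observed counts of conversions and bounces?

44 conversions and 16 bounces

Beta is conjugate to the binomial likelihood: posterior = Beta(a+s, b+f).
Match parameters: s=60−16=44, f=45−29=16.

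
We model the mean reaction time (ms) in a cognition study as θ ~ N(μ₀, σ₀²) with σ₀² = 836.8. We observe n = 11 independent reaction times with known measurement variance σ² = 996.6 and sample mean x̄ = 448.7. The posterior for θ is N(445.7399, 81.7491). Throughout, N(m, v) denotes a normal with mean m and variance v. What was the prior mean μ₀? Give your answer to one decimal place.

μ₀ = 418.4

The posterior mean is a precision-weighted average: μ_n = (τ₀μ₀ + τ_data·x̄)/(τ₀+τ_data), with τ₀=1/σ₀² and τ_data=n/σ².
Here τ₀ = 1/836.8 = 0.001195 and τ_data = 11/996.6 = 0.011038, so τ_n = 0.012233.
Rearranging for μ₀: μ₀ = (μ_n·τ_n − τ_data·x̄)/τ₀ = (445.7399·0.012233 − 0.011038·448.7) / 0.001195 = 0.499986/0.001195 ≈ 418.4.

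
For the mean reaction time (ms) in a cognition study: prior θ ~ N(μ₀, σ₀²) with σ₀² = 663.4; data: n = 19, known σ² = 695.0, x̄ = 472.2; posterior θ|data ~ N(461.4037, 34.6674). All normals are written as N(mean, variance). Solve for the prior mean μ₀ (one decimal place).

μ₀ = 265.6

With known observation variance, the Normal–Normal posterior has precision τ_n = τ₀ + n/σ² and mean μ_n = (τ₀μ₀ + (n/σ²)x̄)/τ_n.
Here τ₀ = 1/663.4 = 0.001507 and τ_data = 19/695.0 = 0.027338, so τ_n = 0.028845.
Rearranging for μ₀: μ₀ = (μ_n·τ_n − τ_data·x̄)/τ₀ = (461.4037·0.028845 − 0.027338·472.2) / 0.001507 = 0.400186/0.001507 ≈ 265.6.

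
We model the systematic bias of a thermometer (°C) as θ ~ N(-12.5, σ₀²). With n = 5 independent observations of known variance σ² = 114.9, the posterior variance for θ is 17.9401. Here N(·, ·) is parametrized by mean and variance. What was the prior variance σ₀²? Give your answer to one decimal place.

For the Normal–Normal model with known σ², precisions add: τ_n = τ₀ + n/σ².
So 1/σ₀² = 1/17.9401 − 5/114.9 = 0.055741 − 0.043516 = 0.012225.
Hence σ₀² = 1/0.012225 ≈ 81.8.

σ₀² = 81.8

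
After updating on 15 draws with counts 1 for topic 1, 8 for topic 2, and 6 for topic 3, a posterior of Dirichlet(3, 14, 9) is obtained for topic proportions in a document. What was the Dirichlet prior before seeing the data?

For a Dirichlet(α) prior with multinomial counts c, the posterior is Dirichlet(α + c) componentwise.
Subtract each count from the matching posterior parameter: 3−1=2, 14−8=6, 9−6=3.

Dirichlet(2, 6, 3)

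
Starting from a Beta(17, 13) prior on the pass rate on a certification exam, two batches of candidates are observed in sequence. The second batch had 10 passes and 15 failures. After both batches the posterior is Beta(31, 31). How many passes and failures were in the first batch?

Sequential conjugate updates are equivalent to a single update on the pooled data, so total successes = posterior α − prior α and total failures = posterior β − prior β.
Total across both batches: 31−17=14 passes, 31−13=18 failures.
Subtract the second batch: 14−10=4 passes and 18−15=3 failures.

4 passes and 3 failures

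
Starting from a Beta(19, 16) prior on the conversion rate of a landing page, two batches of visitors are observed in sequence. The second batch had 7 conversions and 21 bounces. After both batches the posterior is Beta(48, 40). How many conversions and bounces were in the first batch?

22 conversions and 3 bounces

Sequential conjugate updates are equivalent to a single update on the pooled data, so total successes = posterior α − prior α and total failures = posterior β − prior β.
Total across both batches: 48−19=29 conversions, 40−16=24 bounces.
Subtract the second batch: 29−7=22 conversions and 24−21=3 bounces.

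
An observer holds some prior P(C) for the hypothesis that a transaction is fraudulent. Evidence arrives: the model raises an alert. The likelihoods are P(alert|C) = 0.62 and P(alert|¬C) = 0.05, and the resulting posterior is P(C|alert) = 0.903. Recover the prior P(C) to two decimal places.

In odds form, posterior odds = prior odds × likelihood ratio, so prior odds = posterior odds ÷ LR.
Posterior odds = 0.903/(1−0.903) = 9.3093. LR = 0.62/0.05 = 12.4000.
Prior odds = 9.3093/12.4000 = 0.7508, so P(C) = 0.7508/(1+0.7508) ≈ 0.43.

P(C) = 0.43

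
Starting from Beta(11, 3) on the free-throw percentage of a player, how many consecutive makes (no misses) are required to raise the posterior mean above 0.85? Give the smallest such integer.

k = 7

After k makes and 0 misses the posterior is Beta(11+k, 3), with mean (11+k)/(11+3+k).
Set (11+k)/(14+k) > 0.85 and solve: k > (0.85·14 − 11)/(1 − 0.85) = 6.000.
The smallest integer exceeding 6.000 is 7.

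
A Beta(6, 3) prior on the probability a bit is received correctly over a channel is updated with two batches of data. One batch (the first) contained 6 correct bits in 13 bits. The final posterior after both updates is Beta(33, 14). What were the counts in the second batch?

21 correct bits and 4 errors

Because Beta–binomial updating is additive in the counts, the combined data contributed (α_post−α_prior, β_post−β_prior) successes and failures.
Total across both batches: 33−6=27 correct bits, 14−3=11 errors.
Subtract the first batch: 27−6=21 correct bits and 11−7=4 errors.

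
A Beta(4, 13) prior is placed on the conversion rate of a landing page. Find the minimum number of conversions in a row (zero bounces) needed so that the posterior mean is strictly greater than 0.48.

After k conversions and 0 bounces the posterior is Beta(4+k, 13), with mean (4+k)/(4+13+k).
Set (4+k)/(17+k) > 0.48 and solve: k > (0.48·17 − 4)/(1 − 0.48) = 8.000.
The smallest integer exceeding 8.000 is 9, and checking k=9: (13)/(26) = 0.5000 > 0.48.

k = 9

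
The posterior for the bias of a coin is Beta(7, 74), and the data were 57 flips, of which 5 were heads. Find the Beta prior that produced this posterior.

Under Beta–binomial conjugacy the posterior parameters are (a+s, b+f).
So a = 7 − 5 = 2 and b = 74 − 52 = 22.

Beta(2, 22)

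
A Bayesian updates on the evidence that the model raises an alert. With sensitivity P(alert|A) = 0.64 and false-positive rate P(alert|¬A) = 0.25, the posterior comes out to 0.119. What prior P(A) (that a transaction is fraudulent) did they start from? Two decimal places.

In odds form, posterior odds = prior odds × likelihood ratio, so prior odds = posterior odds ÷ LR.
Posterior odds = 0.119/(1−0.119) = 0.1351. LR = 0.64/0.25 = 2.5600.
Prior odds = 0.1351/2.5600 = 0.0528, so P(A) = 0.0528/(1+0.0528) ≈ 0.05.

P(A) = 0.05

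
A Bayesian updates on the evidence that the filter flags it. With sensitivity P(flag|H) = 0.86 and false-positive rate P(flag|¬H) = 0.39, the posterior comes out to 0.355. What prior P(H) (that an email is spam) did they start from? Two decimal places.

P(H) = 0.20

Bayes' rule in odds form gives O(H|E) = O(H)·[P(E|H)/P(E|¬H)], hence O(H) = O(H|E)/LR.
Posterior odds = 0.355/(1−0.355) = 0.5504. LR = 0.86/0.39 = 2.2051.
Prior odds = 0.5504/2.2051 = 0.2496, so P(H) = 0.2496/(1+0.2496) ≈ 0.20.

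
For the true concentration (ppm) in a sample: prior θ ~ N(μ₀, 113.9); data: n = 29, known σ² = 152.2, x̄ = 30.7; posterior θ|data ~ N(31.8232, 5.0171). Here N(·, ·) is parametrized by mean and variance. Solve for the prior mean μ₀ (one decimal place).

μ₀ = 56.2

The posterior mean is a precision-weighted average: μ_n = (τ₀μ₀ + τ_data·x̄)/(τ₀+τ_data), with τ₀=1/σ₀² and τ_data=n/σ².
Here τ₀ = 1/113.9 = 0.008780 and τ_data = 29/152.2 = 0.190539, so τ_n = 0.199319.
Rearranging for μ₀: μ₀ = (μ_n·τ_n − τ_data·x̄)/τ₀ = (31.8232·0.199319 − 0.190539·30.7) / 0.008780 = 0.493421/0.008780 ≈ 56.2.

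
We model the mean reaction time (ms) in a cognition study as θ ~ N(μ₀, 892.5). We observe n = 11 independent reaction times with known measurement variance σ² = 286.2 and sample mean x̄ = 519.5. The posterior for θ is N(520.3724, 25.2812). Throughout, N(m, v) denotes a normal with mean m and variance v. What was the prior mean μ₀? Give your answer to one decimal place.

With known observation variance, the Normal–Normal posterior has precision τ_n = τ₀ + n/σ² and mean μ_n = (τ₀μ₀ + (n/σ²)x̄)/τ_n.
Here τ₀ = 1/892.5 = 0.001120 and τ_data = 11/286.2 = 0.038435, so τ_n = 0.039555.
Rearranging for μ₀: μ₀ = (μ_n·τ_n − τ_data·x̄)/τ₀ = (520.3724·0.039555 − 0.038435·519.5) / 0.001120 = 0.616348/0.001120 ≈ 550.3.

μ₀ = 550.3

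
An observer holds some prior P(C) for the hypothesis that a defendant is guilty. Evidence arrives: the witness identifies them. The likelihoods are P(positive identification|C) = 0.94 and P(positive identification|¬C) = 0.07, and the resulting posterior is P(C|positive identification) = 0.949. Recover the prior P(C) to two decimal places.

P(C) = 0.58

In odds form, posterior odds = prior odds × likelihood ratio, so prior odds = posterior odds ÷ LR.
Posterior odds = 0.949/(1−0.949) = 18.6078. LR = 0.94/0.07 = 13.4286.
Prior odds = 18.6078/13.4286 = 1.3857, so P(C) = 1.3857/(1+1.3857) ≈ 0.58.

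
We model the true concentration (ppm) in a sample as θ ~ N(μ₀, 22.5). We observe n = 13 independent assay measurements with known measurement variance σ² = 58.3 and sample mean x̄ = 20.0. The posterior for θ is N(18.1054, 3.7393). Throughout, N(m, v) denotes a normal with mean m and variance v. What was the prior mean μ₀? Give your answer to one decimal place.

With known observation variance, the Normal–Normal posterior has precision τ_n = τ₀ + n/σ² and mean μ_n = (τ₀μ₀ + (n/σ²)x̄)/τ_n.
Here τ₀ = 1/22.5 = 0.044444 and τ_data = 13/58.3 = 0.222985, so τ_n = 0.267429.
Rearranging for μ₀: μ₀ = (μ_n·τ_n − τ_data·x̄)/τ₀ = (18.1054·0.267429 − 0.222985·20.0) / 0.044444 = 0.382209/0.044444 ≈ 8.6.

μ₀ = 8.6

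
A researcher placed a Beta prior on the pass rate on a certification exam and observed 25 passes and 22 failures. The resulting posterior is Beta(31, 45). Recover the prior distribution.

Beta(6, 23)

Under Beta–binomial conjugacy the posterior parameters are (α+s, β+f).
So α = 31 − 25 = 6 and β = 45 − 22 = 23.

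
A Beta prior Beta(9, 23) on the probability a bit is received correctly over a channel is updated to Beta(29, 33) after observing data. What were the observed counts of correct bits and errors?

20 correct bits and 10 errors

A Beta(a, b) prior with s successes and f failures in binomial data gives a Beta(a+s, b+f) posterior.
So s = 29 − 9 = 20 and f = 33 − 23 = 10.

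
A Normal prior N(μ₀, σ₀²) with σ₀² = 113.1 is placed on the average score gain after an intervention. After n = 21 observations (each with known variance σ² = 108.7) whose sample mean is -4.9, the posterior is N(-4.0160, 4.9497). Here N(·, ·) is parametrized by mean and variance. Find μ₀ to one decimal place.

The posterior mean is a precision-weighted average: μ_n = (τ₀μ₀ + τ_data·x̄)/(τ₀+τ_data), with τ₀=1/σ₀² and τ_data=n/σ².
Here τ₀ = 1/113.1 = 0.008842 and τ_data = 21/108.7 = 0.193192, so τ_n = 0.202034.
Rearranging for μ₀: μ₀ = (μ_n·τ_n − τ_data·x̄)/τ₀ = (-4.0160·0.202034 − 0.193192·-4.9) / 0.008842 = 0.135272/0.008842 ≈ 15.3.

μ₀ = 15.3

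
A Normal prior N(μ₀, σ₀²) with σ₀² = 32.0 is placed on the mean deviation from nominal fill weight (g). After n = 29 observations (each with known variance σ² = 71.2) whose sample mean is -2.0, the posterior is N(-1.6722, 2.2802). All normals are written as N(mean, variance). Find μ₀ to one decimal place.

μ₀ = 2.6

The posterior mean is a precision-weighted average: μ_n = (τ₀μ₀ + τ_data·x̄)/(τ₀+τ_data), with τ₀=1/σ₀² and τ_data=n/σ².
Here τ₀ = 1/32.0 = 0.031250 and τ_data = 29/71.2 = 0.407303, so τ_n = 0.438553.
Rearranging for μ₀: μ₀ = (μ_n·τ_n − τ_data·x̄)/τ₀ = (-1.6722·0.438553 − 0.407303·-2.0) / 0.031250 = 0.081258/0.031250 ≈ 2.6.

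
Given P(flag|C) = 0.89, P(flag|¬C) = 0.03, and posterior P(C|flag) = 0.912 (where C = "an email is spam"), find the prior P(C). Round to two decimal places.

P(C) = 0.26

Bayes' rule in odds form gives O(C|E) = O(C)·[P(E|C)/P(E|¬C)], hence O(C) = O(C|E)/LR.
Posterior odds = 0.912/(1−0.912) = 10.3636. LR = 0.89/0.03 = 29.6667.
Prior odds = 10.3636/29.6667 = 0.3493, so P(C) = 0.3493/(1+0.3493) ≈ 0.26.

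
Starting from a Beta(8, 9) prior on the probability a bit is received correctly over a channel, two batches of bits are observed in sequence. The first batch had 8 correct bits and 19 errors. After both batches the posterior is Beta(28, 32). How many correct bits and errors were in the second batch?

12 correct bits and 4 errors

Because Beta–binomial updating is additive in the counts, the combined data contributed (α_post−α_prior, β_post−β_prior) successes and failures.
Total across both batches: 28−8=20 correct bits, 32−9=23 errors.
Subtract the first batch: 20−8=12 correct bits and 23−19=4 errors.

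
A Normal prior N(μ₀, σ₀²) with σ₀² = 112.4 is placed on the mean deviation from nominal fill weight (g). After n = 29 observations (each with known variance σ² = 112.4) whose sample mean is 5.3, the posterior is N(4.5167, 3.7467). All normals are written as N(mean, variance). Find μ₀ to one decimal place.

μ₀ = -18.2

The posterior mean is a precision-weighted average: μ_n = (τ₀μ₀ + τ_data·x̄)/(τ₀+τ_data), with τ₀=1/σ₀² and τ_data=n/σ².
Here τ₀ = 1/112.4 = 0.008897 and τ_data = 29/112.4 = 0.258007, so τ_n = 0.266904.
Rearranging for μ₀: μ₀ = (μ_n·τ_n − τ_data·x̄)/τ₀ = (4.5167·0.266904 − 0.258007·5.3) / 0.008897 = -0.161912/0.008897 ≈ -18.2.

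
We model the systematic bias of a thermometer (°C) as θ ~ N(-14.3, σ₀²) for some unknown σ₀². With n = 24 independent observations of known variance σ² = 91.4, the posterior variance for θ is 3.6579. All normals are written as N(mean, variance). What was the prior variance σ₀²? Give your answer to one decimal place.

σ₀² = 92.6

Posterior precision equals prior precision plus data precision: 1/σ_n² = 1/σ₀² + n/σ².
So 1/σ₀² = 1/3.6579 − 24/91.4 = 0.273381 − 0.262582 = 0.010799.
Hence σ₀² = 1/0.010799 ≈ 92.6.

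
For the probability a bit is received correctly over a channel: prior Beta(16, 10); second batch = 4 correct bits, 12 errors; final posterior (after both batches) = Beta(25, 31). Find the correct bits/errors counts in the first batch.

Because Beta–binomial updating is additive in the counts, the combined data contributed (α_post−α_prior, β_post−β_prior) successes and failures.
Total across both batches: 25−16=9 correct bits, 31−10=21 errors.
Subtract the second batch: 9−4=5 correct bits and 21−12=9 errors.

5 correct bits and 9 errors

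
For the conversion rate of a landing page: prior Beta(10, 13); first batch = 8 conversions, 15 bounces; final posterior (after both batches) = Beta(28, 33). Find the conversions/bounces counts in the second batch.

Because Beta–binomial updating is additive in the counts, the combined data contributed (α_post−α_prior, β_post−β_prior) successes and failures.
Total across both batches: 28−10=18 conversions, 33−13=20 bounces.
Subtract the first batch: 18−8=10 conversions and 20−15=5 bounces.

10 conversions and 5 bounces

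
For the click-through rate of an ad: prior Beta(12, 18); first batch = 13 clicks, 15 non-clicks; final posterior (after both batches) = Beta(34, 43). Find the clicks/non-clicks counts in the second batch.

9 clicks and 10 non-clicks

Because Beta–binomial updating is additive in the counts, the combined data contributed (α_post−α_prior, β_post−β_prior) successes and failures.
Total across both batches: 34−12=22 clicks, 43−18=25 non-clicks.
Subtract the first batch: 22−13=9 clicks and 25−15=10 non-clicks.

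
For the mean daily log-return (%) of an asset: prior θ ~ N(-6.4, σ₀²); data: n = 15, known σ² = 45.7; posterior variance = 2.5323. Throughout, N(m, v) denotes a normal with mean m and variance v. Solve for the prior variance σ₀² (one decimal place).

σ₀² = 15.0

For the Normal–Normal model with known σ², precisions add: τ_n = τ₀ + n/σ².
So 1/σ₀² = 1/2.5323 − 15/45.7 = 0.394898 − 0.328228 = 0.066670.
Hence σ₀² = 1/0.066670 ≈ 15.0.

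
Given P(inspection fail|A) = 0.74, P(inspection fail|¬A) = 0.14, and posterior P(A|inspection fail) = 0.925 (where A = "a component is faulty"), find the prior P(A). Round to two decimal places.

In odds form, posterior odds = prior odds × likelihood ratio, so prior odds = posterior odds ÷ LR.
Posterior odds = 0.925/(1−0.925) = 12.3333. LR = 0.74/0.14 = 5.2857.
Prior odds = 12.3333/5.2857 = 2.3333, so P(A) = 2.3333/(1+2.3333) ≈ 0.70.

P(A) = 0.70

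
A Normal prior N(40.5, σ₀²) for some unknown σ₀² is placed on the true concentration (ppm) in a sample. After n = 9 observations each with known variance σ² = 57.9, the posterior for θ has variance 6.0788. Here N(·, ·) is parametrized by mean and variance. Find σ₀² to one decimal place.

σ₀² = 110.3

Posterior precision equals prior precision plus data precision: 1/σ_n² = 1/σ₀² + n/σ².
So 1/σ₀² = 1/6.0788 − 9/57.9 = 0.164506 − 0.155440 = 0.009066.
Hence σ₀² = 1/0.009066 ≈ 110.3.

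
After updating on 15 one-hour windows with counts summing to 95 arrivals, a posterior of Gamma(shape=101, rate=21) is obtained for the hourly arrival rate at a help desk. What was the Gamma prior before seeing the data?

Gamma–Poisson conjugacy: posterior shape = α + Σxᵢ, posterior rate = β + n.
So α = 101 − 95 = 6 and β = 21 − 15 = 6.

Gamma(shape=6, rate=6)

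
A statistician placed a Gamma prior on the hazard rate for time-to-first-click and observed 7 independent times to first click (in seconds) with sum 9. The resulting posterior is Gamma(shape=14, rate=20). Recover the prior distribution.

For an exponential likelihood with a Gamma(α, β) prior on the rate, n observations with total T give posterior Gamma(α+n, β+T).
So α = 14 − 7 = 7 and β = 20 − 9 = 11.

Gamma(shape=7, rate=11)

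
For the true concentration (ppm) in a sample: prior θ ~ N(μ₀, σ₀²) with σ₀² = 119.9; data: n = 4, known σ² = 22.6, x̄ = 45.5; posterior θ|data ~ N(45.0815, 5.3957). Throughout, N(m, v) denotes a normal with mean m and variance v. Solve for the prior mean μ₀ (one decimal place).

μ₀ = 36.2

With known observation variance, the Normal–Normal posterior has precision τ_n = τ₀ + n/σ² and mean μ_n = (τ₀μ₀ + (n/σ²)x̄)/τ_n.
Here τ₀ = 1/119.9 = 0.008340 and τ_data = 4/22.6 = 0.176991, so τ_n = 0.185331.
Rearranging for μ₀: μ₀ = (μ_n·τ_n − τ_data·x̄)/τ₀ = (45.0815·0.185331 − 0.176991·45.5) / 0.008340 = 0.301909/0.008340 ≈ 36.2.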